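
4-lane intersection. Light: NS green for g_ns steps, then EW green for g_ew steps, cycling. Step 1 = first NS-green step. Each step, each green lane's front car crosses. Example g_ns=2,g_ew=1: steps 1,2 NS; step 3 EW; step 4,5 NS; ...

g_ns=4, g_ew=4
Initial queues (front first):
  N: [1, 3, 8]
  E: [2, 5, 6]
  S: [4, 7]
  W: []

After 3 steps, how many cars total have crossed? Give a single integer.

Answer: 5

Derivation:
Step 1 [NS]: N:car1-GO,E:wait,S:car4-GO,W:wait | queues: N=2 E=3 S=1 W=0
Step 2 [NS]: N:car3-GO,E:wait,S:car7-GO,W:wait | queues: N=1 E=3 S=0 W=0
Step 3 [NS]: N:car8-GO,E:wait,S:empty,W:wait | queues: N=0 E=3 S=0 W=0
Cars crossed by step 3: 5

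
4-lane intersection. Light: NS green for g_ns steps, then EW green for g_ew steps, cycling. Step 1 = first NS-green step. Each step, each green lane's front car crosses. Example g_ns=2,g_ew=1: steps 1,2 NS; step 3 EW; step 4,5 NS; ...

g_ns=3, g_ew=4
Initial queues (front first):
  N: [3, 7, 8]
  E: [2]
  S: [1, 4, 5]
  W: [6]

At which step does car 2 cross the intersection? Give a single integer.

Step 1 [NS]: N:car3-GO,E:wait,S:car1-GO,W:wait | queues: N=2 E=1 S=2 W=1
Step 2 [NS]: N:car7-GO,E:wait,S:car4-GO,W:wait | queues: N=1 E=1 S=1 W=1
Step 3 [NS]: N:car8-GO,E:wait,S:car5-GO,W:wait | queues: N=0 E=1 S=0 W=1
Step 4 [EW]: N:wait,E:car2-GO,S:wait,W:car6-GO | queues: N=0 E=0 S=0 W=0
Car 2 crosses at step 4

4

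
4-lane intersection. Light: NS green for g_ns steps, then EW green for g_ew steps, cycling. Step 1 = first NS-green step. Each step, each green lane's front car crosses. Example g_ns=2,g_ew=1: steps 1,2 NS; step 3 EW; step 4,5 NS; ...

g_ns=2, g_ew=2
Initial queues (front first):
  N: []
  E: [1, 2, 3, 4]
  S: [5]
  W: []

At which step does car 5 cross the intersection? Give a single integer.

Step 1 [NS]: N:empty,E:wait,S:car5-GO,W:wait | queues: N=0 E=4 S=0 W=0
Step 2 [NS]: N:empty,E:wait,S:empty,W:wait | queues: N=0 E=4 S=0 W=0
Step 3 [EW]: N:wait,E:car1-GO,S:wait,W:empty | queues: N=0 E=3 S=0 W=0
Step 4 [EW]: N:wait,E:car2-GO,S:wait,W:empty | queues: N=0 E=2 S=0 W=0
Step 5 [NS]: N:empty,E:wait,S:empty,W:wait | queues: N=0 E=2 S=0 W=0
Step 6 [NS]: N:empty,E:wait,S:empty,W:wait | queues: N=0 E=2 S=0 W=0
Step 7 [EW]: N:wait,E:car3-GO,S:wait,W:empty | queues: N=0 E=1 S=0 W=0
Step 8 [EW]: N:wait,E:car4-GO,S:wait,W:empty | queues: N=0 E=0 S=0 W=0
Car 5 crosses at step 1

1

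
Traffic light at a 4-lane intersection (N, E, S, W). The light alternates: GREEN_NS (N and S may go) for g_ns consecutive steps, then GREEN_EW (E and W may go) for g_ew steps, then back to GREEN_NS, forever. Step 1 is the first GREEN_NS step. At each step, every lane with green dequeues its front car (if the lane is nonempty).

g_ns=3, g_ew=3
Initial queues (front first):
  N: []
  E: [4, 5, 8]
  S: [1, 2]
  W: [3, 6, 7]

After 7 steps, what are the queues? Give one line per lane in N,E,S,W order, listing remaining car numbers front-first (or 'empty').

Step 1 [NS]: N:empty,E:wait,S:car1-GO,W:wait | queues: N=0 E=3 S=1 W=3
Step 2 [NS]: N:empty,E:wait,S:car2-GO,W:wait | queues: N=0 E=3 S=0 W=3
Step 3 [NS]: N:empty,E:wait,S:empty,W:wait | queues: N=0 E=3 S=0 W=3
Step 4 [EW]: N:wait,E:car4-GO,S:wait,W:car3-GO | queues: N=0 E=2 S=0 W=2
Step 5 [EW]: N:wait,E:car5-GO,S:wait,W:car6-GO | queues: N=0 E=1 S=0 W=1
Step 6 [EW]: N:wait,E:car8-GO,S:wait,W:car7-GO | queues: N=0 E=0 S=0 W=0

N: empty
E: empty
S: empty
W: empty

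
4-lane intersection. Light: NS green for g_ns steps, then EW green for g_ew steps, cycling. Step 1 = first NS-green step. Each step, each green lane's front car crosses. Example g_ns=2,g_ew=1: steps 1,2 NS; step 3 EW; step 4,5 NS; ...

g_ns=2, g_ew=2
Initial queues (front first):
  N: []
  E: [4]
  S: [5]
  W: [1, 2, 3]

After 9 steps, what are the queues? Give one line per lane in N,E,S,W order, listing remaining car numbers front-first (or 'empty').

Step 1 [NS]: N:empty,E:wait,S:car5-GO,W:wait | queues: N=0 E=1 S=0 W=3
Step 2 [NS]: N:empty,E:wait,S:empty,W:wait | queues: N=0 E=1 S=0 W=3
Step 3 [EW]: N:wait,E:car4-GO,S:wait,W:car1-GO | queues: N=0 E=0 S=0 W=2
Step 4 [EW]: N:wait,E:empty,S:wait,W:car2-GO | queues: N=0 E=0 S=0 W=1
Step 5 [NS]: N:empty,E:wait,S:empty,W:wait | queues: N=0 E=0 S=0 W=1
Step 6 [NS]: N:empty,E:wait,S:empty,W:wait | queues: N=0 E=0 S=0 W=1
Step 7 [EW]: N:wait,E:empty,S:wait,W:car3-GO | queues: N=0 E=0 S=0 W=0

N: empty
E: empty
S: empty
W: empty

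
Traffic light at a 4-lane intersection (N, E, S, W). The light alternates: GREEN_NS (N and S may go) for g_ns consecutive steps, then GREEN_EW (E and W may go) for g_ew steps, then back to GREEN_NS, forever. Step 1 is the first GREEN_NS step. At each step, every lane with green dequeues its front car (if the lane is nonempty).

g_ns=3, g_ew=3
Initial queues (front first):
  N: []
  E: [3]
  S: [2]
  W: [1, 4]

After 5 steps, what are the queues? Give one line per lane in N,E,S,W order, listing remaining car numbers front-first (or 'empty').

Step 1 [NS]: N:empty,E:wait,S:car2-GO,W:wait | queues: N=0 E=1 S=0 W=2
Step 2 [NS]: N:empty,E:wait,S:empty,W:wait | queues: N=0 E=1 S=0 W=2
Step 3 [NS]: N:empty,E:wait,S:empty,W:wait | queues: N=0 E=1 S=0 W=2
Step 4 [EW]: N:wait,E:car3-GO,S:wait,W:car1-GO | queues: N=0 E=0 S=0 W=1
Step 5 [EW]: N:wait,E:empty,S:wait,W:car4-GO | queues: N=0 E=0 S=0 W=0

N: empty
E: empty
S: empty
W: empty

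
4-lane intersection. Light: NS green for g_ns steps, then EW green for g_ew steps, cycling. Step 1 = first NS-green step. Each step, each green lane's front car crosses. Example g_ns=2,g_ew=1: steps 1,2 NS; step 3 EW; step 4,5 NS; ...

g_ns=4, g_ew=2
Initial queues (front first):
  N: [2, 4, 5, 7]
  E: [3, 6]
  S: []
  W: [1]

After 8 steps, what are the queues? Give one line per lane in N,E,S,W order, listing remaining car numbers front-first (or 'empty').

Step 1 [NS]: N:car2-GO,E:wait,S:empty,W:wait | queues: N=3 E=2 S=0 W=1
Step 2 [NS]: N:car4-GO,E:wait,S:empty,W:wait | queues: N=2 E=2 S=0 W=1
Step 3 [NS]: N:car5-GO,E:wait,S:empty,W:wait | queues: N=1 E=2 S=0 W=1
Step 4 [NS]: N:car7-GO,E:wait,S:empty,W:wait | queues: N=0 E=2 S=0 W=1
Step 5 [EW]: N:wait,E:car3-GO,S:wait,W:car1-GO | queues: N=0 E=1 S=0 W=0
Step 6 [EW]: N:wait,E:car6-GO,S:wait,W:empty | queues: N=0 E=0 S=0 W=0

N: empty
E: empty
S: empty
W: empty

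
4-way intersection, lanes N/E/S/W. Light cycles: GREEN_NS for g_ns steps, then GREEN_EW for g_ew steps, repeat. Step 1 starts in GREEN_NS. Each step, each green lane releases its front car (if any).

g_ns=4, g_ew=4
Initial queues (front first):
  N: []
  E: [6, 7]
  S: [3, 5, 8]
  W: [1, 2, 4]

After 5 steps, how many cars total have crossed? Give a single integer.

Step 1 [NS]: N:empty,E:wait,S:car3-GO,W:wait | queues: N=0 E=2 S=2 W=3
Step 2 [NS]: N:empty,E:wait,S:car5-GO,W:wait | queues: N=0 E=2 S=1 W=3
Step 3 [NS]: N:empty,E:wait,S:car8-GO,W:wait | queues: N=0 E=2 S=0 W=3
Step 4 [NS]: N:empty,E:wait,S:empty,W:wait | queues: N=0 E=2 S=0 W=3
Step 5 [EW]: N:wait,E:car6-GO,S:wait,W:car1-GO | queues: N=0 E=1 S=0 W=2
Cars crossed by step 5: 5

Answer: 5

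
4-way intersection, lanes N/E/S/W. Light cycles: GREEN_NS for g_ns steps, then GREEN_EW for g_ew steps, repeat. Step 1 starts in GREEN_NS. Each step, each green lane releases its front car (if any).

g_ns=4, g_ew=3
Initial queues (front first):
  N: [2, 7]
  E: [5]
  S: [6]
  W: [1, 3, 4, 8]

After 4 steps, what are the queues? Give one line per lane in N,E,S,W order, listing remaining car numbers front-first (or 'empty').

Step 1 [NS]: N:car2-GO,E:wait,S:car6-GO,W:wait | queues: N=1 E=1 S=0 W=4
Step 2 [NS]: N:car7-GO,E:wait,S:empty,W:wait | queues: N=0 E=1 S=0 W=4
Step 3 [NS]: N:empty,E:wait,S:empty,W:wait | queues: N=0 E=1 S=0 W=4
Step 4 [NS]: N:empty,E:wait,S:empty,W:wait | queues: N=0 E=1 S=0 W=4

N: empty
E: 5
S: empty
W: 1 3 4 8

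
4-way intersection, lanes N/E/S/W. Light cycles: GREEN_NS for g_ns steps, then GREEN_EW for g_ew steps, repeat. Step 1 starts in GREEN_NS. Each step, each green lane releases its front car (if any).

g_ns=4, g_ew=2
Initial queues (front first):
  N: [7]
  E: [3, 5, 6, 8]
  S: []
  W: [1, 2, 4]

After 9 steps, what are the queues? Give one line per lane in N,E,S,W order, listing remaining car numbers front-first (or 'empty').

Step 1 [NS]: N:car7-GO,E:wait,S:empty,W:wait | queues: N=0 E=4 S=0 W=3
Step 2 [NS]: N:empty,E:wait,S:empty,W:wait | queues: N=0 E=4 S=0 W=3
Step 3 [NS]: N:empty,E:wait,S:empty,W:wait | queues: N=0 E=4 S=0 W=3
Step 4 [NS]: N:empty,E:wait,S:empty,W:wait | queues: N=0 E=4 S=0 W=3
Step 5 [EW]: N:wait,E:car3-GO,S:wait,W:car1-GO | queues: N=0 E=3 S=0 W=2
Step 6 [EW]: N:wait,E:car5-GO,S:wait,W:car2-GO | queues: N=0 E=2 S=0 W=1
Step 7 [NS]: N:empty,E:wait,S:empty,W:wait | queues: N=0 E=2 S=0 W=1
Step 8 [NS]: N:empty,E:wait,S:empty,W:wait | queues: N=0 E=2 S=0 W=1
Step 9 [NS]: N:empty,E:wait,S:empty,W:wait | queues: N=0 E=2 S=0 W=1

N: empty
E: 6 8
S: empty
W: 4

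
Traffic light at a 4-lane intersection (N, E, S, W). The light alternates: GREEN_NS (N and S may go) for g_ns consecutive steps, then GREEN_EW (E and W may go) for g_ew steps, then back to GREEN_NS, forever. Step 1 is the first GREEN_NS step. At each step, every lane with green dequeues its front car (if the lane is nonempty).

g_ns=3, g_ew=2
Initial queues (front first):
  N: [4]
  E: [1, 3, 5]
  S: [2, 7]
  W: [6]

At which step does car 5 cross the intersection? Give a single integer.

Step 1 [NS]: N:car4-GO,E:wait,S:car2-GO,W:wait | queues: N=0 E=3 S=1 W=1
Step 2 [NS]: N:empty,E:wait,S:car7-GO,W:wait | queues: N=0 E=3 S=0 W=1
Step 3 [NS]: N:empty,E:wait,S:empty,W:wait | queues: N=0 E=3 S=0 W=1
Step 4 [EW]: N:wait,E:car1-GO,S:wait,W:car6-GO | queues: N=0 E=2 S=0 W=0
Step 5 [EW]: N:wait,E:car3-GO,S:wait,W:empty | queues: N=0 E=1 S=0 W=0
Step 6 [NS]: N:empty,E:wait,S:empty,W:wait | queues: N=0 E=1 S=0 W=0
Step 7 [NS]: N:empty,E:wait,S:empty,W:wait | queues: N=0 E=1 S=0 W=0
Step 8 [NS]: N:empty,E:wait,S:empty,W:wait | queues: N=0 E=1 S=0 W=0
Step 9 [EW]: N:wait,E:car5-GO,S:wait,W:empty | queues: N=0 E=0 S=0 W=0
Car 5 crosses at step 9

9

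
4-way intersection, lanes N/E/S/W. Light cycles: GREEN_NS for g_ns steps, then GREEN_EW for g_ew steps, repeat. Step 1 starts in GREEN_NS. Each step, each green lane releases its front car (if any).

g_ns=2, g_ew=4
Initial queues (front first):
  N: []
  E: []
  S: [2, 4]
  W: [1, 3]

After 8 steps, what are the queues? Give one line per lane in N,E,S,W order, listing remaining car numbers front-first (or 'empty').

Step 1 [NS]: N:empty,E:wait,S:car2-GO,W:wait | queues: N=0 E=0 S=1 W=2
Step 2 [NS]: N:empty,E:wait,S:car4-GO,W:wait | queues: N=0 E=0 S=0 W=2
Step 3 [EW]: N:wait,E:empty,S:wait,W:car1-GO | queues: N=0 E=0 S=0 W=1
Step 4 [EW]: N:wait,E:empty,S:wait,W:car3-GO | queues: N=0 E=0 S=0 W=0

N: empty
E: empty
S: empty
W: empty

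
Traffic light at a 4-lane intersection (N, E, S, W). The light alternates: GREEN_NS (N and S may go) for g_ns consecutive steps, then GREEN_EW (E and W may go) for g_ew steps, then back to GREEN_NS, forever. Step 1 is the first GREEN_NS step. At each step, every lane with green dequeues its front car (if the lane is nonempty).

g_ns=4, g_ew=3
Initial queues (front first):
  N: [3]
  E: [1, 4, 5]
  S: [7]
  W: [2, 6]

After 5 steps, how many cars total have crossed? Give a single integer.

Answer: 4

Derivation:
Step 1 [NS]: N:car3-GO,E:wait,S:car7-GO,W:wait | queues: N=0 E=3 S=0 W=2
Step 2 [NS]: N:empty,E:wait,S:empty,W:wait | queues: N=0 E=3 S=0 W=2
Step 3 [NS]: N:empty,E:wait,S:empty,W:wait | queues: N=0 E=3 S=0 W=2
Step 4 [NS]: N:empty,E:wait,S:empty,W:wait | queues: N=0 E=3 S=0 W=2
Step 5 [EW]: N:wait,E:car1-GO,S:wait,W:car2-GO | queues: N=0 E=2 S=0 W=1
Cars crossed by step 5: 4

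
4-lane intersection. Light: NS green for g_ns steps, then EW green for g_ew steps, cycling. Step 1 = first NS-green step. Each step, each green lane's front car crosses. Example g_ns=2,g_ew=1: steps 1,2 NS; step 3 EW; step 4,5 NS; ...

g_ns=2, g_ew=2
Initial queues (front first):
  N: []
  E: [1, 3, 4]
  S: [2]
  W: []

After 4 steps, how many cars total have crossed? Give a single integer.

Answer: 3

Derivation:
Step 1 [NS]: N:empty,E:wait,S:car2-GO,W:wait | queues: N=0 E=3 S=0 W=0
Step 2 [NS]: N:empty,E:wait,S:empty,W:wait | queues: N=0 E=3 S=0 W=0
Step 3 [EW]: N:wait,E:car1-GO,S:wait,W:empty | queues: N=0 E=2 S=0 W=0
Step 4 [EW]: N:wait,E:car3-GO,S:wait,W:empty | queues: N=0 E=1 S=0 W=0
Cars crossed by step 4: 3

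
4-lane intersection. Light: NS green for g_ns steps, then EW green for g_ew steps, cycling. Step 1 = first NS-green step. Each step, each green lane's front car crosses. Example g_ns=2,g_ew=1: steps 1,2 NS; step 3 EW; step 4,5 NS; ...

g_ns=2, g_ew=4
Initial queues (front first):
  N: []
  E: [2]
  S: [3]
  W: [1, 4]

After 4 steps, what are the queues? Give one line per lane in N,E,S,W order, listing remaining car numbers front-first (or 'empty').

Step 1 [NS]: N:empty,E:wait,S:car3-GO,W:wait | queues: N=0 E=1 S=0 W=2
Step 2 [NS]: N:empty,E:wait,S:empty,W:wait | queues: N=0 E=1 S=0 W=2
Step 3 [EW]: N:wait,E:car2-GO,S:wait,W:car1-GO | queues: N=0 E=0 S=0 W=1
Step 4 [EW]: N:wait,E:empty,S:wait,W:car4-GO | queues: N=0 E=0 S=0 W=0

N: empty
E: empty
S: empty
W: empty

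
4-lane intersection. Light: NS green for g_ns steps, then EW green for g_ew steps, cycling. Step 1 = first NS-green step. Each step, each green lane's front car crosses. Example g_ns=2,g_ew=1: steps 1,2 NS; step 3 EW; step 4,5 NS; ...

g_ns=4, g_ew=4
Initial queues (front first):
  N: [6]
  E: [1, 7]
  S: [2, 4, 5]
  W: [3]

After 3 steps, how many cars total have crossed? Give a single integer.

Step 1 [NS]: N:car6-GO,E:wait,S:car2-GO,W:wait | queues: N=0 E=2 S=2 W=1
Step 2 [NS]: N:empty,E:wait,S:car4-GO,W:wait | queues: N=0 E=2 S=1 W=1
Step 3 [NS]: N:empty,E:wait,S:car5-GO,W:wait | queues: N=0 E=2 S=0 W=1
Cars crossed by step 3: 4

Answer: 4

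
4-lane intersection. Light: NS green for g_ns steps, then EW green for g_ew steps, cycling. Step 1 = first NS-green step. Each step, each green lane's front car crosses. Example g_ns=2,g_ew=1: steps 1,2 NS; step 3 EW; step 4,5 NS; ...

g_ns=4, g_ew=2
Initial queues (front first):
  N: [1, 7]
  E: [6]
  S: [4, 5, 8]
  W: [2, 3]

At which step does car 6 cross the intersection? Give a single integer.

Step 1 [NS]: N:car1-GO,E:wait,S:car4-GO,W:wait | queues: N=1 E=1 S=2 W=2
Step 2 [NS]: N:car7-GO,E:wait,S:car5-GO,W:wait | queues: N=0 E=1 S=1 W=2
Step 3 [NS]: N:empty,E:wait,S:car8-GO,W:wait | queues: N=0 E=1 S=0 W=2
Step 4 [NS]: N:empty,E:wait,S:empty,W:wait | queues: N=0 E=1 S=0 W=2
Step 5 [EW]: N:wait,E:car6-GO,S:wait,W:car2-GO | queues: N=0 E=0 S=0 W=1
Step 6 [EW]: N:wait,E:empty,S:wait,W:car3-GO | queues: N=0 E=0 S=0 W=0
Car 6 crosses at step 5

5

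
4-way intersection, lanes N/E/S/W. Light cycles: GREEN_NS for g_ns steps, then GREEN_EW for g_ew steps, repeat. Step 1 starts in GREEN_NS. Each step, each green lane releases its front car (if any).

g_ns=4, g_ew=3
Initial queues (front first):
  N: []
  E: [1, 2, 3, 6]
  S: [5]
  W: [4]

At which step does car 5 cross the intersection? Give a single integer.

Step 1 [NS]: N:empty,E:wait,S:car5-GO,W:wait | queues: N=0 E=4 S=0 W=1
Step 2 [NS]: N:empty,E:wait,S:empty,W:wait | queues: N=0 E=4 S=0 W=1
Step 3 [NS]: N:empty,E:wait,S:empty,W:wait | queues: N=0 E=4 S=0 W=1
Step 4 [NS]: N:empty,E:wait,S:empty,W:wait | queues: N=0 E=4 S=0 W=1
Step 5 [EW]: N:wait,E:car1-GO,S:wait,W:car4-GO | queues: N=0 E=3 S=0 W=0
Step 6 [EW]: N:wait,E:car2-GO,S:wait,W:empty | queues: N=0 E=2 S=0 W=0
Step 7 [EW]: N:wait,E:car3-GO,S:wait,W:empty | queues: N=0 E=1 S=0 W=0
Step 8 [NS]: N:empty,E:wait,S:empty,W:wait | queues: N=0 E=1 S=0 W=0
Step 9 [NS]: N:empty,E:wait,S:empty,W:wait | queues: N=0 E=1 S=0 W=0
Step 10 [NS]: N:empty,E:wait,S:empty,W:wait | queues: N=0 E=1 S=0 W=0
Step 11 [NS]: N:empty,E:wait,S:empty,W:wait | queues: N=0 E=1 S=0 W=0
Step 12 [EW]: N:wait,E:car6-GO,S:wait,W:empty | queues: N=0 E=0 S=0 W=0
Car 5 crosses at step 1

1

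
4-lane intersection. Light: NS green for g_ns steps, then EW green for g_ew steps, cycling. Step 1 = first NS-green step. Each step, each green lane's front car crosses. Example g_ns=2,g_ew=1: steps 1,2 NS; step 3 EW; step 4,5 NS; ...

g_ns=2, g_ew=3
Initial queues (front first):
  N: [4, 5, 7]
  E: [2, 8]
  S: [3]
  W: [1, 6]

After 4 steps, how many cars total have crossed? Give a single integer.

Answer: 7

Derivation:
Step 1 [NS]: N:car4-GO,E:wait,S:car3-GO,W:wait | queues: N=2 E=2 S=0 W=2
Step 2 [NS]: N:car5-GO,E:wait,S:empty,W:wait | queues: N=1 E=2 S=0 W=2
Step 3 [EW]: N:wait,E:car2-GO,S:wait,W:car1-GO | queues: N=1 E=1 S=0 W=1
Step 4 [EW]: N:wait,E:car8-GO,S:wait,W:car6-GO | queues: N=1 E=0 S=0 W=0
Cars crossed by step 4: 7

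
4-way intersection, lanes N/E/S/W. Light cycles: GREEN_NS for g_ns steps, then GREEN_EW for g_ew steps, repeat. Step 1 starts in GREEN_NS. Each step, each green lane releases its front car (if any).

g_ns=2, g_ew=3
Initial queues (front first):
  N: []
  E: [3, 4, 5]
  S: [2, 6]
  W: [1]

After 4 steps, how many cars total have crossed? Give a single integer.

Step 1 [NS]: N:empty,E:wait,S:car2-GO,W:wait | queues: N=0 E=3 S=1 W=1
Step 2 [NS]: N:empty,E:wait,S:car6-GO,W:wait | queues: N=0 E=3 S=0 W=1
Step 3 [EW]: N:wait,E:car3-GO,S:wait,W:car1-GO | queues: N=0 E=2 S=0 W=0
Step 4 [EW]: N:wait,E:car4-GO,S:wait,W:empty | queues: N=0 E=1 S=0 W=0
Cars crossed by step 4: 5

Answer: 5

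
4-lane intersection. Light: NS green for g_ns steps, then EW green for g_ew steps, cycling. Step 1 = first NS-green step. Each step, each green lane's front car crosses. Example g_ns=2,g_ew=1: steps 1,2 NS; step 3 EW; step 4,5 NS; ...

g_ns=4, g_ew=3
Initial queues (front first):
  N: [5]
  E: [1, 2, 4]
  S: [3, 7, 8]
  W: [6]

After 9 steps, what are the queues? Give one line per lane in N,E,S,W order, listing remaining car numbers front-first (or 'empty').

Step 1 [NS]: N:car5-GO,E:wait,S:car3-GO,W:wait | queues: N=0 E=3 S=2 W=1
Step 2 [NS]: N:empty,E:wait,S:car7-GO,W:wait | queues: N=0 E=3 S=1 W=1
Step 3 [NS]: N:empty,E:wait,S:car8-GO,W:wait | queues: N=0 E=3 S=0 W=1
Step 4 [NS]: N:empty,E:wait,S:empty,W:wait | queues: N=0 E=3 S=0 W=1
Step 5 [EW]: N:wait,E:car1-GO,S:wait,W:car6-GO | queues: N=0 E=2 S=0 W=0
Step 6 [EW]: N:wait,E:car2-GO,S:wait,W:empty | queues: N=0 E=1 S=0 W=0
Step 7 [EW]: N:wait,E:car4-GO,S:wait,W:empty | queues: N=0 E=0 S=0 W=0

N: empty
E: empty
S: empty
W: empty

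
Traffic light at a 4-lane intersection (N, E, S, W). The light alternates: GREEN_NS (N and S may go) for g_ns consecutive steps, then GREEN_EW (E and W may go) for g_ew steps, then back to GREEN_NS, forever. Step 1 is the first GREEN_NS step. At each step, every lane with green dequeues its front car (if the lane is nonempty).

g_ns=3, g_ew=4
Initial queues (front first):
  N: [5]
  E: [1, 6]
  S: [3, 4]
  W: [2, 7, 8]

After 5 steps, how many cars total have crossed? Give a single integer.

Answer: 7

Derivation:
Step 1 [NS]: N:car5-GO,E:wait,S:car3-GO,W:wait | queues: N=0 E=2 S=1 W=3
Step 2 [NS]: N:empty,E:wait,S:car4-GO,W:wait | queues: N=0 E=2 S=0 W=3
Step 3 [NS]: N:empty,E:wait,S:empty,W:wait | queues: N=0 E=2 S=0 W=3
Step 4 [EW]: N:wait,E:car1-GO,S:wait,W:car2-GO | queues: N=0 E=1 S=0 W=2
Step 5 [EW]: N:wait,E:car6-GO,S:wait,W:car7-GO | queues: N=0 E=0 S=0 W=1
Cars crossed by step 5: 7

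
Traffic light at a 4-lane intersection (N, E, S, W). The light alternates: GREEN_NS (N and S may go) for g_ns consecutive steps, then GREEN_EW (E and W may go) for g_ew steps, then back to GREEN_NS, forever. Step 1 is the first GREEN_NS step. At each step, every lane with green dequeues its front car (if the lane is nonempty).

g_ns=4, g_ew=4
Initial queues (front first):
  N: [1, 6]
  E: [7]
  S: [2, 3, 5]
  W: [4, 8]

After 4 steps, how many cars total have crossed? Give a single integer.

Step 1 [NS]: N:car1-GO,E:wait,S:car2-GO,W:wait | queues: N=1 E=1 S=2 W=2
Step 2 [NS]: N:car6-GO,E:wait,S:car3-GO,W:wait | queues: N=0 E=1 S=1 W=2
Step 3 [NS]: N:empty,E:wait,S:car5-GO,W:wait | queues: N=0 E=1 S=0 W=2
Step 4 [NS]: N:empty,E:wait,S:empty,W:wait | queues: N=0 E=1 S=0 W=2
Cars crossed by step 4: 5

Answer: 5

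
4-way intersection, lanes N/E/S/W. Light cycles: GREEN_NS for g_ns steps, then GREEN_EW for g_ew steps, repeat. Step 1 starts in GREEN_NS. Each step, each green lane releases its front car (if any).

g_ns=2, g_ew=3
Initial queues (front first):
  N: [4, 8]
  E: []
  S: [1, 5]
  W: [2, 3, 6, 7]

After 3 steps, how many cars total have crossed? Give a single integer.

Step 1 [NS]: N:car4-GO,E:wait,S:car1-GO,W:wait | queues: N=1 E=0 S=1 W=4
Step 2 [NS]: N:car8-GO,E:wait,S:car5-GO,W:wait | queues: N=0 E=0 S=0 W=4
Step 3 [EW]: N:wait,E:empty,S:wait,W:car2-GO | queues: N=0 E=0 S=0 W=3
Cars crossed by step 3: 5

Answer: 5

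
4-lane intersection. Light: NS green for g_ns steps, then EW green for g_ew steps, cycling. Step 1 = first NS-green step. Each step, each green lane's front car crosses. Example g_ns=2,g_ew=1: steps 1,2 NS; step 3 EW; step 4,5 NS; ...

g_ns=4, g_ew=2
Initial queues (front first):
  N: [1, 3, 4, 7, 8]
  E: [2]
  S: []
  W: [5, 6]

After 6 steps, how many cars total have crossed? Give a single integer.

Answer: 7

Derivation:
Step 1 [NS]: N:car1-GO,E:wait,S:empty,W:wait | queues: N=4 E=1 S=0 W=2
Step 2 [NS]: N:car3-GO,E:wait,S:empty,W:wait | queues: N=3 E=1 S=0 W=2
Step 3 [NS]: N:car4-GO,E:wait,S:empty,W:wait | queues: N=2 E=1 S=0 W=2
Step 4 [NS]: N:car7-GO,E:wait,S:empty,W:wait | queues: N=1 E=1 S=0 W=2
Step 5 [EW]: N:wait,E:car2-GO,S:wait,W:car5-GO | queues: N=1 E=0 S=0 W=1
Step 6 [EW]: N:wait,E:empty,S:wait,W:car6-GO | queues: N=1 E=0 S=0 W=0
Cars crossed by step 6: 7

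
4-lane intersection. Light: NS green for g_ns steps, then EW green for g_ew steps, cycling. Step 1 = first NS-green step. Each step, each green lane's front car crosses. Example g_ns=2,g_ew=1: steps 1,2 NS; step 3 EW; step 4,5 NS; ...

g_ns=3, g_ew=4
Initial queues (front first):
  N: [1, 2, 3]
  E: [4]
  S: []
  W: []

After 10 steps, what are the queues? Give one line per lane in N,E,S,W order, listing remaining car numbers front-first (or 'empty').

Step 1 [NS]: N:car1-GO,E:wait,S:empty,W:wait | queues: N=2 E=1 S=0 W=0
Step 2 [NS]: N:car2-GO,E:wait,S:empty,W:wait | queues: N=1 E=1 S=0 W=0
Step 3 [NS]: N:car3-GO,E:wait,S:empty,W:wait | queues: N=0 E=1 S=0 W=0
Step 4 [EW]: N:wait,E:car4-GO,S:wait,W:empty | queues: N=0 E=0 S=0 W=0

N: empty
E: empty
S: empty
W: empty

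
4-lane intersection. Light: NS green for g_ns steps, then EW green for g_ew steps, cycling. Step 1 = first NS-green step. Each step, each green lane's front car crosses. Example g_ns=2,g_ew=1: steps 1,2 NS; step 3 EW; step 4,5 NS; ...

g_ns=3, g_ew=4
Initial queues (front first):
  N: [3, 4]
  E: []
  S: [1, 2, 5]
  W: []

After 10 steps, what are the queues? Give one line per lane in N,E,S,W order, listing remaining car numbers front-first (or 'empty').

Step 1 [NS]: N:car3-GO,E:wait,S:car1-GO,W:wait | queues: N=1 E=0 S=2 W=0
Step 2 [NS]: N:car4-GO,E:wait,S:car2-GO,W:wait | queues: N=0 E=0 S=1 W=0
Step 3 [NS]: N:empty,E:wait,S:car5-GO,W:wait | queues: N=0 E=0 S=0 W=0

N: empty
E: empty
S: empty
W: empty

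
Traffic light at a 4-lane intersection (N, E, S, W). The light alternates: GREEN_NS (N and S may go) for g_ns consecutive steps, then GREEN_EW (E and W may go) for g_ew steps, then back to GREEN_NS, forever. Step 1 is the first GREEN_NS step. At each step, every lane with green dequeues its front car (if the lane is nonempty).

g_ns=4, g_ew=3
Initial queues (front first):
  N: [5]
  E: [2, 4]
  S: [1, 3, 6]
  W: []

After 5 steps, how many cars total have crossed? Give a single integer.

Step 1 [NS]: N:car5-GO,E:wait,S:car1-GO,W:wait | queues: N=0 E=2 S=2 W=0
Step 2 [NS]: N:empty,E:wait,S:car3-GO,W:wait | queues: N=0 E=2 S=1 W=0
Step 3 [NS]: N:empty,E:wait,S:car6-GO,W:wait | queues: N=0 E=2 S=0 W=0
Step 4 [NS]: N:empty,E:wait,S:empty,W:wait | queues: N=0 E=2 S=0 W=0
Step 5 [EW]: N:wait,E:car2-GO,S:wait,W:empty | queues: N=0 E=1 S=0 W=0
Cars crossed by step 5: 5

Answer: 5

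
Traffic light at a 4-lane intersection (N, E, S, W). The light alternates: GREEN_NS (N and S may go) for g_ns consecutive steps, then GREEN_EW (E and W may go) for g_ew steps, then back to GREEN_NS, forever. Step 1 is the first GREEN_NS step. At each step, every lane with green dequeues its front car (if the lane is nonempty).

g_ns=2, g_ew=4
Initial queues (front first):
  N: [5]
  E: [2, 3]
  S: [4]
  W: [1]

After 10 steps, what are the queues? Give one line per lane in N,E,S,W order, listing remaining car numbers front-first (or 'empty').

Step 1 [NS]: N:car5-GO,E:wait,S:car4-GO,W:wait | queues: N=0 E=2 S=0 W=1
Step 2 [NS]: N:empty,E:wait,S:empty,W:wait | queues: N=0 E=2 S=0 W=1
Step 3 [EW]: N:wait,E:car2-GO,S:wait,W:car1-GO | queues: N=0 E=1 S=0 W=0
Step 4 [EW]: N:wait,E:car3-GO,S:wait,W:empty | queues: N=0 E=0 S=0 W=0

N: empty
E: empty
S: empty
W: empty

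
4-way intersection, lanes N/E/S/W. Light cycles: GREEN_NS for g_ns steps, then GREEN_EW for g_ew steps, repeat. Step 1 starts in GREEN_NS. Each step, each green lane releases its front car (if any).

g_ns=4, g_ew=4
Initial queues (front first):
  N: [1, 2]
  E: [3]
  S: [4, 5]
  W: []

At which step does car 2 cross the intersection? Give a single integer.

Step 1 [NS]: N:car1-GO,E:wait,S:car4-GO,W:wait | queues: N=1 E=1 S=1 W=0
Step 2 [NS]: N:car2-GO,E:wait,S:car5-GO,W:wait | queues: N=0 E=1 S=0 W=0
Step 3 [NS]: N:empty,E:wait,S:empty,W:wait | queues: N=0 E=1 S=0 W=0
Step 4 [NS]: N:empty,E:wait,S:empty,W:wait | queues: N=0 E=1 S=0 W=0
Step 5 [EW]: N:wait,E:car3-GO,S:wait,W:empty | queues: N=0 E=0 S=0 W=0
Car 2 crosses at step 2

2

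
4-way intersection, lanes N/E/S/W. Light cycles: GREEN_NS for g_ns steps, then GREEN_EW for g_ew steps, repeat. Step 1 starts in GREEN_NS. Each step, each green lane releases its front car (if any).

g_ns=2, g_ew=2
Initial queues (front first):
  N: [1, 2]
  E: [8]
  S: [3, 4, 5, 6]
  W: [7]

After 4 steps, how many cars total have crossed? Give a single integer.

Step 1 [NS]: N:car1-GO,E:wait,S:car3-GO,W:wait | queues: N=1 E=1 S=3 W=1
Step 2 [NS]: N:car2-GO,E:wait,S:car4-GO,W:wait | queues: N=0 E=1 S=2 W=1
Step 3 [EW]: N:wait,E:car8-GO,S:wait,W:car7-GO | queues: N=0 E=0 S=2 W=0
Step 4 [EW]: N:wait,E:empty,S:wait,W:empty | queues: N=0 E=0 S=2 W=0
Cars crossed by step 4: 6

Answer: 6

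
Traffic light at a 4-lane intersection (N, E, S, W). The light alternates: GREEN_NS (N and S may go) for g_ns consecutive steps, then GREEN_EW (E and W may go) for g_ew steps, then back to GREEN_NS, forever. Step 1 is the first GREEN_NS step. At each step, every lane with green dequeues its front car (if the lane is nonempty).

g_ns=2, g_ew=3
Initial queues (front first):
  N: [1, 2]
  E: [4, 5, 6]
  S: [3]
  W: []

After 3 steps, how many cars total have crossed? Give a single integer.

Answer: 4

Derivation:
Step 1 [NS]: N:car1-GO,E:wait,S:car3-GO,W:wait | queues: N=1 E=3 S=0 W=0
Step 2 [NS]: N:car2-GO,E:wait,S:empty,W:wait | queues: N=0 E=3 S=0 W=0
Step 3 [EW]: N:wait,E:car4-GO,S:wait,W:empty | queues: N=0 E=2 S=0 W=0
Cars crossed by step 3: 4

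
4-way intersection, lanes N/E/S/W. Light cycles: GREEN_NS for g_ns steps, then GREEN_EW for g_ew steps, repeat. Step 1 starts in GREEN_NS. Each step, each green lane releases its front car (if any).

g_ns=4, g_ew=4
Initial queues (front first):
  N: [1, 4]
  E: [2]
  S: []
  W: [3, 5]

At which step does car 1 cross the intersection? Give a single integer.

Step 1 [NS]: N:car1-GO,E:wait,S:empty,W:wait | queues: N=1 E=1 S=0 W=2
Step 2 [NS]: N:car4-GO,E:wait,S:empty,W:wait | queues: N=0 E=1 S=0 W=2
Step 3 [NS]: N:empty,E:wait,S:empty,W:wait | queues: N=0 E=1 S=0 W=2
Step 4 [NS]: N:empty,E:wait,S:empty,W:wait | queues: N=0 E=1 S=0 W=2
Step 5 [EW]: N:wait,E:car2-GO,S:wait,W:car3-GO | queues: N=0 E=0 S=0 W=1
Step 6 [EW]: N:wait,E:empty,S:wait,W:car5-GO | queues: N=0 E=0 S=0 W=0
Car 1 crosses at step 1

1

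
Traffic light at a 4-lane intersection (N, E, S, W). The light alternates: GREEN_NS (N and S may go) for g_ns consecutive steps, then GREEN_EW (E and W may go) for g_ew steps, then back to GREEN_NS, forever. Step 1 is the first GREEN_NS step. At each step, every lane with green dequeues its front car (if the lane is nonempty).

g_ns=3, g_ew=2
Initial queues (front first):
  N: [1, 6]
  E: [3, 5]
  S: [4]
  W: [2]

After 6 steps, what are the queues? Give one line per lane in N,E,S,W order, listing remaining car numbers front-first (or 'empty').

Step 1 [NS]: N:car1-GO,E:wait,S:car4-GO,W:wait | queues: N=1 E=2 S=0 W=1
Step 2 [NS]: N:car6-GO,E:wait,S:empty,W:wait | queues: N=0 E=2 S=0 W=1
Step 3 [NS]: N:empty,E:wait,S:empty,W:wait | queues: N=0 E=2 S=0 W=1
Step 4 [EW]: N:wait,E:car3-GO,S:wait,W:car2-GO | queues: N=0 E=1 S=0 W=0
Step 5 [EW]: N:wait,E:car5-GO,S:wait,W:empty | queues: N=0 E=0 S=0 W=0

N: empty
E: empty
S: empty
W: empty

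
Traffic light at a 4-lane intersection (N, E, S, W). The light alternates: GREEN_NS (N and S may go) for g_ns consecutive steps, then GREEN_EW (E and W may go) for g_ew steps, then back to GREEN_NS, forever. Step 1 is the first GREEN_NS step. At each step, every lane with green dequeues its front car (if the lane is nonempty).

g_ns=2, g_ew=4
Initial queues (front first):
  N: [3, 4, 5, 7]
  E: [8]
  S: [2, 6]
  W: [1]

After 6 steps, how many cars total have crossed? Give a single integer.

Step 1 [NS]: N:car3-GO,E:wait,S:car2-GO,W:wait | queues: N=3 E=1 S=1 W=1
Step 2 [NS]: N:car4-GO,E:wait,S:car6-GO,W:wait | queues: N=2 E=1 S=0 W=1
Step 3 [EW]: N:wait,E:car8-GO,S:wait,W:car1-GO | queues: N=2 E=0 S=0 W=0
Step 4 [EW]: N:wait,E:empty,S:wait,W:empty | queues: N=2 E=0 S=0 W=0
Step 5 [EW]: N:wait,E:empty,S:wait,W:empty | queues: N=2 E=0 S=0 W=0
Step 6 [EW]: N:wait,E:empty,S:wait,W:empty | queues: N=2 E=0 S=0 W=0
Cars crossed by step 6: 6

Answer: 6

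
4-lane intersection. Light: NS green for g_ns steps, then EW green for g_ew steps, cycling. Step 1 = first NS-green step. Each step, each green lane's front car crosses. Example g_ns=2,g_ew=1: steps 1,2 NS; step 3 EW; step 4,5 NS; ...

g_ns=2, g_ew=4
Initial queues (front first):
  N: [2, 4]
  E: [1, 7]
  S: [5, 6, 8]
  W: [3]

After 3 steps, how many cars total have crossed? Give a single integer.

Answer: 6

Derivation:
Step 1 [NS]: N:car2-GO,E:wait,S:car5-GO,W:wait | queues: N=1 E=2 S=2 W=1
Step 2 [NS]: N:car4-GO,E:wait,S:car6-GO,W:wait | queues: N=0 E=2 S=1 W=1
Step 3 [EW]: N:wait,E:car1-GO,S:wait,W:car3-GO | queues: N=0 E=1 S=1 W=0
Cars crossed by step 3: 6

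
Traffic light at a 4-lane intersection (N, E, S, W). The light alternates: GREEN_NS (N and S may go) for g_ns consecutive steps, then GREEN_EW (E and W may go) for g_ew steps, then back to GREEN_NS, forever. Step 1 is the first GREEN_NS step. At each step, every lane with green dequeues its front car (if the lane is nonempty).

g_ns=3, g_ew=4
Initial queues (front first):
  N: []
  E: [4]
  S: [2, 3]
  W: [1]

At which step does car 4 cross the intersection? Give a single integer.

Step 1 [NS]: N:empty,E:wait,S:car2-GO,W:wait | queues: N=0 E=1 S=1 W=1
Step 2 [NS]: N:empty,E:wait,S:car3-GO,W:wait | queues: N=0 E=1 S=0 W=1
Step 3 [NS]: N:empty,E:wait,S:empty,W:wait | queues: N=0 E=1 S=0 W=1
Step 4 [EW]: N:wait,E:car4-GO,S:wait,W:car1-GO | queues: N=0 E=0 S=0 W=0
Car 4 crosses at step 4

4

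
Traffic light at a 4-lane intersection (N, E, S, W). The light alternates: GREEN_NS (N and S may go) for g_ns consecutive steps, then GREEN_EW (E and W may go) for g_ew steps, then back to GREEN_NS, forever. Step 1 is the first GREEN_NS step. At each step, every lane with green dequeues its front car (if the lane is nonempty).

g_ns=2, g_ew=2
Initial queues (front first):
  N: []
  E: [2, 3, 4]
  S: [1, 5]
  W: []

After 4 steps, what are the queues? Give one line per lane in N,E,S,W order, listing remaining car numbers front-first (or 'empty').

Step 1 [NS]: N:empty,E:wait,S:car1-GO,W:wait | queues: N=0 E=3 S=1 W=0
Step 2 [NS]: N:empty,E:wait,S:car5-GO,W:wait | queues: N=0 E=3 S=0 W=0
Step 3 [EW]: N:wait,E:car2-GO,S:wait,W:empty | queues: N=0 E=2 S=0 W=0
Step 4 [EW]: N:wait,E:car3-GO,S:wait,W:empty | queues: N=0 E=1 S=0 W=0

N: empty
E: 4
S: empty
W: empty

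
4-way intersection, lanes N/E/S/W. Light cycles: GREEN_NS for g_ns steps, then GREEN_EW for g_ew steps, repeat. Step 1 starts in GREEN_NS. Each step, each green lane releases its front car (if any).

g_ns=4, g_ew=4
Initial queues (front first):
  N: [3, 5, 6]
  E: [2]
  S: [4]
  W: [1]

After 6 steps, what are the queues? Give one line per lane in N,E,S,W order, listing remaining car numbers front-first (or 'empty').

Step 1 [NS]: N:car3-GO,E:wait,S:car4-GO,W:wait | queues: N=2 E=1 S=0 W=1
Step 2 [NS]: N:car5-GO,E:wait,S:empty,W:wait | queues: N=1 E=1 S=0 W=1
Step 3 [NS]: N:car6-GO,E:wait,S:empty,W:wait | queues: N=0 E=1 S=0 W=1
Step 4 [NS]: N:empty,E:wait,S:empty,W:wait | queues: N=0 E=1 S=0 W=1
Step 5 [EW]: N:wait,E:car2-GO,S:wait,W:car1-GO | queues: N=0 E=0 S=0 W=0

N: empty
E: empty
S: empty
W: empty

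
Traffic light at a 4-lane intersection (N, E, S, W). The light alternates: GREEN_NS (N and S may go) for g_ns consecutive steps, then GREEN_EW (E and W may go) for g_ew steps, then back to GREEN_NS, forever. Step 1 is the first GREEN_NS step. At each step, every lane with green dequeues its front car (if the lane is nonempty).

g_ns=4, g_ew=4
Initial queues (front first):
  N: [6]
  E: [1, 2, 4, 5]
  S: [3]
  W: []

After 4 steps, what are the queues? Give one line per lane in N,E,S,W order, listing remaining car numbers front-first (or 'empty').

Step 1 [NS]: N:car6-GO,E:wait,S:car3-GO,W:wait | queues: N=0 E=4 S=0 W=0
Step 2 [NS]: N:empty,E:wait,S:empty,W:wait | queues: N=0 E=4 S=0 W=0
Step 3 [NS]: N:empty,E:wait,S:empty,W:wait | queues: N=0 E=4 S=0 W=0
Step 4 [NS]: N:empty,E:wait,S:empty,W:wait | queues: N=0 E=4 S=0 W=0

N: empty
E: 1 2 4 5
S: empty
W: empty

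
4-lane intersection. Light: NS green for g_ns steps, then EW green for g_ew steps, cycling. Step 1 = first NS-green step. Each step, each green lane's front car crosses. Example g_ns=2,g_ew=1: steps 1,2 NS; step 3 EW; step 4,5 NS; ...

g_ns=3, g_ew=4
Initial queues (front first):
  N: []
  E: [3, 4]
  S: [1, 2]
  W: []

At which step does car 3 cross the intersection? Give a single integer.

Step 1 [NS]: N:empty,E:wait,S:car1-GO,W:wait | queues: N=0 E=2 S=1 W=0
Step 2 [NS]: N:empty,E:wait,S:car2-GO,W:wait | queues: N=0 E=2 S=0 W=0
Step 3 [NS]: N:empty,E:wait,S:empty,W:wait | queues: N=0 E=2 S=0 W=0
Step 4 [EW]: N:wait,E:car3-GO,S:wait,W:empty | queues: N=0 E=1 S=0 W=0
Step 5 [EW]: N:wait,E:car4-GO,S:wait,W:empty | queues: N=0 E=0 S=0 W=0
Car 3 crosses at step 4

4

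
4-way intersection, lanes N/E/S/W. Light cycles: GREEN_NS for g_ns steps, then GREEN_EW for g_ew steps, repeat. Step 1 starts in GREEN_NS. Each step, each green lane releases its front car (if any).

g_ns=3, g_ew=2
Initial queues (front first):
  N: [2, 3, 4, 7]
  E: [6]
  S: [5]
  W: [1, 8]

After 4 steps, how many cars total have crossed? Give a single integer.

Answer: 6

Derivation:
Step 1 [NS]: N:car2-GO,E:wait,S:car5-GO,W:wait | queues: N=3 E=1 S=0 W=2
Step 2 [NS]: N:car3-GO,E:wait,S:empty,W:wait | queues: N=2 E=1 S=0 W=2
Step 3 [NS]: N:car4-GO,E:wait,S:empty,W:wait | queues: N=1 E=1 S=0 W=2
Step 4 [EW]: N:wait,E:car6-GO,S:wait,W:car1-GO | queues: N=1 E=0 S=0 W=1
Cars crossed by step 4: 6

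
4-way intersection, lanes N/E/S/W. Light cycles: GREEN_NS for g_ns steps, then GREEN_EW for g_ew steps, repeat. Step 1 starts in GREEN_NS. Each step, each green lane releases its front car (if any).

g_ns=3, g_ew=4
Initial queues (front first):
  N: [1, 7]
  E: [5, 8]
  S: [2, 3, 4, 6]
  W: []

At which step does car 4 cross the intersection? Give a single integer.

Step 1 [NS]: N:car1-GO,E:wait,S:car2-GO,W:wait | queues: N=1 E=2 S=3 W=0
Step 2 [NS]: N:car7-GO,E:wait,S:car3-GO,W:wait | queues: N=0 E=2 S=2 W=0
Step 3 [NS]: N:empty,E:wait,S:car4-GO,W:wait | queues: N=0 E=2 S=1 W=0
Step 4 [EW]: N:wait,E:car5-GO,S:wait,W:empty | queues: N=0 E=1 S=1 W=0
Step 5 [EW]: N:wait,E:car8-GO,S:wait,W:empty | queues: N=0 E=0 S=1 W=0
Step 6 [EW]: N:wait,E:empty,S:wait,W:empty | queues: N=0 E=0 S=1 W=0
Step 7 [EW]: N:wait,E:empty,S:wait,W:empty | queues: N=0 E=0 S=1 W=0
Step 8 [NS]: N:empty,E:wait,S:car6-GO,W:wait | queues: N=0 E=0 S=0 W=0
Car 4 crosses at step 3

3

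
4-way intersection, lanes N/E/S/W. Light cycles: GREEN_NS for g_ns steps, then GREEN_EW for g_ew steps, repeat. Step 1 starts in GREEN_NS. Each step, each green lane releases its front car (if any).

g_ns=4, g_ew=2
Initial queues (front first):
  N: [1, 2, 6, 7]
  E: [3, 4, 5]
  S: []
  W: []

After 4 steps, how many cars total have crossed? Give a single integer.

Step 1 [NS]: N:car1-GO,E:wait,S:empty,W:wait | queues: N=3 E=3 S=0 W=0
Step 2 [NS]: N:car2-GO,E:wait,S:empty,W:wait | queues: N=2 E=3 S=0 W=0
Step 3 [NS]: N:car6-GO,E:wait,S:empty,W:wait | queues: N=1 E=3 S=0 W=0
Step 4 [NS]: N:car7-GO,E:wait,S:empty,W:wait | queues: N=0 E=3 S=0 W=0
Cars crossed by step 4: 4

Answer: 4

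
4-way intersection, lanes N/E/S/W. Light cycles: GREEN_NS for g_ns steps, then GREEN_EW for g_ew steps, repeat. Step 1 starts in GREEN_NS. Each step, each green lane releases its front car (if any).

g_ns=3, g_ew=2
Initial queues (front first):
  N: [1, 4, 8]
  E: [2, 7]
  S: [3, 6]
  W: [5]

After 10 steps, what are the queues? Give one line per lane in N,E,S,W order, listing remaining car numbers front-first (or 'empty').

Step 1 [NS]: N:car1-GO,E:wait,S:car3-GO,W:wait | queues: N=2 E=2 S=1 W=1
Step 2 [NS]: N:car4-GO,E:wait,S:car6-GO,W:wait | queues: N=1 E=2 S=0 W=1
Step 3 [NS]: N:car8-GO,E:wait,S:empty,W:wait | queues: N=0 E=2 S=0 W=1
Step 4 [EW]: N:wait,E:car2-GO,S:wait,W:car5-GO | queues: N=0 E=1 S=0 W=0
Step 5 [EW]: N:wait,E:car7-GO,S:wait,W:empty | queues: N=0 E=0 S=0 W=0

N: empty
E: empty
S: empty
W: empty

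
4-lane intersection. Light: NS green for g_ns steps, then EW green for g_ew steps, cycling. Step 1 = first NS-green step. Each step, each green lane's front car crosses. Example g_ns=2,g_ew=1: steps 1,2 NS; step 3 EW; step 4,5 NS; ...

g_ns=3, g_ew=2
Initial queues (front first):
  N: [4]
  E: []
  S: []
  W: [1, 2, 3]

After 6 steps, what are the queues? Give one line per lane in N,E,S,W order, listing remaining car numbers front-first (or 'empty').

Step 1 [NS]: N:car4-GO,E:wait,S:empty,W:wait | queues: N=0 E=0 S=0 W=3
Step 2 [NS]: N:empty,E:wait,S:empty,W:wait | queues: N=0 E=0 S=0 W=3
Step 3 [NS]: N:empty,E:wait,S:empty,W:wait | queues: N=0 E=0 S=0 W=3
Step 4 [EW]: N:wait,E:empty,S:wait,W:car1-GO | queues: N=0 E=0 S=0 W=2
Step 5 [EW]: N:wait,E:empty,S:wait,W:car2-GO | queues: N=0 E=0 S=0 W=1
Step 6 [NS]: N:empty,E:wait,S:empty,W:wait | queues: N=0 E=0 S=0 W=1

N: empty
E: empty
S: empty
W: 3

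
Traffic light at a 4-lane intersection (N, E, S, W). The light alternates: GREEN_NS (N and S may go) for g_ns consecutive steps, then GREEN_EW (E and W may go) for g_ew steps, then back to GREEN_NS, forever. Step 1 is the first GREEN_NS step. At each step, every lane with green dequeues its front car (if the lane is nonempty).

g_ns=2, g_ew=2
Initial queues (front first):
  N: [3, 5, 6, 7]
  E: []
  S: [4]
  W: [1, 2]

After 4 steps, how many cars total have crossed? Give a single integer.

Answer: 5

Derivation:
Step 1 [NS]: N:car3-GO,E:wait,S:car4-GO,W:wait | queues: N=3 E=0 S=0 W=2
Step 2 [NS]: N:car5-GO,E:wait,S:empty,W:wait | queues: N=2 E=0 S=0 W=2
Step 3 [EW]: N:wait,E:empty,S:wait,W:car1-GO | queues: N=2 E=0 S=0 W=1
Step 4 [EW]: N:wait,E:empty,S:wait,W:car2-GO | queues: N=2 E=0 S=0 W=0
Cars crossed by step 4: 5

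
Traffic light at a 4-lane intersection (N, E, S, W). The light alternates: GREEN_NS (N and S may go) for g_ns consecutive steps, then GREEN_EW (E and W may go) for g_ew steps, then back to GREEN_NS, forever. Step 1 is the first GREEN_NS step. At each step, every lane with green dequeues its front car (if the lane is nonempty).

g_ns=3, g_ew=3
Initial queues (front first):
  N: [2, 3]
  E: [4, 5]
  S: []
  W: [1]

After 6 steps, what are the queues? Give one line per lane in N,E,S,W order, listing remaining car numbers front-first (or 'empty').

Step 1 [NS]: N:car2-GO,E:wait,S:empty,W:wait | queues: N=1 E=2 S=0 W=1
Step 2 [NS]: N:car3-GO,E:wait,S:empty,W:wait | queues: N=0 E=2 S=0 W=1
Step 3 [NS]: N:empty,E:wait,S:empty,W:wait | queues: N=0 E=2 S=0 W=1
Step 4 [EW]: N:wait,E:car4-GO,S:wait,W:car1-GO | queues: N=0 E=1 S=0 W=0
Step 5 [EW]: N:wait,E:car5-GO,S:wait,W:empty | queues: N=0 E=0 S=0 W=0

N: empty
E: empty
S: empty
W: empty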